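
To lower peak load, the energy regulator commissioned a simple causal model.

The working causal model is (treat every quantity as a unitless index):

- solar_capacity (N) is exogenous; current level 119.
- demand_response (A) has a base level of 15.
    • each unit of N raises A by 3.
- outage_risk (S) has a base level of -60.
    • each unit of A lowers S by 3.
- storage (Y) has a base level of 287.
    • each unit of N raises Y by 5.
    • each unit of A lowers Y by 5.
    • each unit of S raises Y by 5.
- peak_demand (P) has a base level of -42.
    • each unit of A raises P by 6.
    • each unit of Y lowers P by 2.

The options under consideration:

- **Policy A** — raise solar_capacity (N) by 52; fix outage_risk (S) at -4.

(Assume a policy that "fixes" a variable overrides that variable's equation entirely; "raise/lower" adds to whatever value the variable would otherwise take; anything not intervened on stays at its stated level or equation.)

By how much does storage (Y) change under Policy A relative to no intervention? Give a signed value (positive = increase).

5340

Baseline:
  N = 119
  A = 15 + 3·119 = 372
  S = -60 − 3·372 = -1176
  Y = 287 + 5·119 − 5·372 + 5·(-1176) = -6858
Policy A (N + 52, S := -4):
  N = 119 + 52 = 171
  A = 15 + 3·171 = 528
  S = -4
  Y = 287 + 5·171 − 5·528 + 5·(-4) = -1518
Change in Y: -1518 − (-6858) = 5340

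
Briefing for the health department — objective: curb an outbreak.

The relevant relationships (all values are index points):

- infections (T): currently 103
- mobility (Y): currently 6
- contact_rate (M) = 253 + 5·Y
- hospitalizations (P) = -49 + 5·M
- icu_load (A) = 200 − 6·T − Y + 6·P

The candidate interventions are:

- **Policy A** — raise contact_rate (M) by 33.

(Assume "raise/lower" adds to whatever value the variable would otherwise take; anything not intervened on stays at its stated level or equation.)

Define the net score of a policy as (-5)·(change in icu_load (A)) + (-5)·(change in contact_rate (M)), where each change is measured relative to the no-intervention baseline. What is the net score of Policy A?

-5115

Baseline:
  T = 103
  Y = 6
  M = 253 + 5·6 = 283
  P = -49 + 5·283 = 1366
  A = 200 − 6·103 − 6 + 6·1366 = 7772
Policy A (M + 33):
  T = 103
  Y = 6
  M = 253 + 5·6 (+33 from intervention) = 316
  P = -49 + 5·316 = 1531
  A = 200 − 6·103 − 6 + 6·1531 = 8762
ΔA = 8762 − 7772 = 990; ΔM = 316 − 283 = 33
Score = (-5)·990 + (-5)·33 = -5115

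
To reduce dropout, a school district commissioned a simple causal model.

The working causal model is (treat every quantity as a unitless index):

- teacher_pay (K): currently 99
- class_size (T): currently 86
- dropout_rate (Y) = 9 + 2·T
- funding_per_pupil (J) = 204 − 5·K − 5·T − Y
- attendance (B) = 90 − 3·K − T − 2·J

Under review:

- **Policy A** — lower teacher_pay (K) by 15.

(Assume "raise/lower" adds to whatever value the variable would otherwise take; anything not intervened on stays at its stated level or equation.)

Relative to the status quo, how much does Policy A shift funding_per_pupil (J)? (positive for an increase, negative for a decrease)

Baseline:
  K = 99
  T = 86
  Y = 9 + 2·86 = 181
  J = 204 − 5·99 − 5·86 − 181 = -902
Policy A (K − 15):
  K = 99 − 15 = 84
  T = 86
  Y = 9 + 2·86 = 181
  J = 204 − 5·84 − 5·86 − 181 = -827
Change in J: -827 − (-902) = 75

75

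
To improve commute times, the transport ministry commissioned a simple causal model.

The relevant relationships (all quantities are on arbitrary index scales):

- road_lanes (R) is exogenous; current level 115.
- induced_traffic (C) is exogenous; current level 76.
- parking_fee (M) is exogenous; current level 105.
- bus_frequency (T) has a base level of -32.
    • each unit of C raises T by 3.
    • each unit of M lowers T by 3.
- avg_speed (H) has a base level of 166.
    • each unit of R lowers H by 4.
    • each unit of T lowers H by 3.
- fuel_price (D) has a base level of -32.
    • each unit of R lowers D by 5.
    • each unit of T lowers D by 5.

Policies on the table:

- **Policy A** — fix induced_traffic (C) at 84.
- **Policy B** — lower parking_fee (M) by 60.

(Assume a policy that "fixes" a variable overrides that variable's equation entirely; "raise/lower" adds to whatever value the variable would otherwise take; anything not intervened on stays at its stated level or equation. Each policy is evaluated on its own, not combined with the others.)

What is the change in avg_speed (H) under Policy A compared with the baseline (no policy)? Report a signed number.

Baseline:
  R = 115
  C = 76
  M = 105
  T = -32 + 3·76 − 3·105 = -119
  H = 166 − 4·115 − 3·(-119) = 63
Policy A (C := 84):
  R = 115
  C = 84
  M = 105
  T = -32 + 3·84 − 3·105 = -95
  H = 166 − 4·115 − 3·(-95) = -9
Change in H: -9 − 63 = -72

-72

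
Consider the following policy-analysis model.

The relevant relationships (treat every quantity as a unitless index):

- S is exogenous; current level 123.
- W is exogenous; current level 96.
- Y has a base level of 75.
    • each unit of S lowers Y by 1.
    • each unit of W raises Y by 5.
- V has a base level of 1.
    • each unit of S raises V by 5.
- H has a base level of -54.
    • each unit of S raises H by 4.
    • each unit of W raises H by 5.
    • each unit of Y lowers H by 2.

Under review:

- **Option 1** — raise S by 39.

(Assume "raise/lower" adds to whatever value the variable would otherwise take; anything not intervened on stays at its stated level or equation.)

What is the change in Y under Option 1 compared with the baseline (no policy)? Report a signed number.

Baseline:
  S = 123
  W = 96
  Y = 75 − 123 + 5·96 = 432
Option 1 (S + 39):
  S = 123 + 39 = 162
  W = 96
  Y = 75 − 162 + 5·96 = 393
Change in Y: 393 − 432 = -39

-39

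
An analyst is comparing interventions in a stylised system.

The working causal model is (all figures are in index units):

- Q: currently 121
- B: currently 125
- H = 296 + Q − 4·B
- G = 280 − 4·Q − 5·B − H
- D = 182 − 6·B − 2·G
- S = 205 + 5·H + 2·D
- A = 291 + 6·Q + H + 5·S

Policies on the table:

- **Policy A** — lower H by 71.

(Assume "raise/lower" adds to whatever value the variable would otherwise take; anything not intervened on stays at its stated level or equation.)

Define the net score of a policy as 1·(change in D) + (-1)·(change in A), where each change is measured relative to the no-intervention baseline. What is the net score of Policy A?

Baseline:
  Q = 121
  B = 125
  H = 296 + 121 − 4·125 = -83
  G = 280 − 4·121 − 5·125 − (-83) = -746
  D = 182 − 6·125 − 2·(-746) = 924
  S = 205 + 5·(-83) + 2·924 = 1638
  A = 291 + 6·121 + (-83) + 5·1638 = 9124
Policy A (H − 71):
  Q = 121
  B = 125
  H = 296 + 121 − 4·125 (−71 from intervention) = -154
  G = 280 − 4·121 − 5·125 − (-154) = -675
  D = 182 − 6·125 − 2·(-675) = 782
  S = 205 + 5·(-154) + 2·782 = 999
  A = 291 + 6·121 + (-154) + 5·999 = 5858
ΔD = 782 − 924 = -142; ΔA = 5858 − 9124 = -3266
Score = 1·(-142) + (-1)·(-3266) = 3124

3124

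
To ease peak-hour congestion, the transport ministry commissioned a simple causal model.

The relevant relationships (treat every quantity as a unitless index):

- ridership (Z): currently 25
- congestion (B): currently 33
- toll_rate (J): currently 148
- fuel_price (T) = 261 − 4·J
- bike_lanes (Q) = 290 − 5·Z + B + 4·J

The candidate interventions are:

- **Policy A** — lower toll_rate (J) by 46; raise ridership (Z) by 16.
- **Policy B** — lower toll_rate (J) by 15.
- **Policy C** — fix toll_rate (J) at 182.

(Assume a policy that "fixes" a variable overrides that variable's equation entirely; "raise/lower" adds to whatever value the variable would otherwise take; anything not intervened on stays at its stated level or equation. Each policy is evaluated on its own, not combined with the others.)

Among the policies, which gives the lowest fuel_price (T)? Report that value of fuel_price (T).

Policy A (J − 46, Z + 16):
  J = 148 − 46 = 102
  T = 261 − 4·102 = -147
Policy B (J − 15):
  J = 148 − 15 = 133
  T = 261 − 4·133 = -271
Policy C (J := 182):
  J = 182
  T = 261 − 4·182 = -467
Comparing — Policy A: T=-147, Policy B: T=-271, Policy C: T=-467. Lowest is -467 (Policy C).

-467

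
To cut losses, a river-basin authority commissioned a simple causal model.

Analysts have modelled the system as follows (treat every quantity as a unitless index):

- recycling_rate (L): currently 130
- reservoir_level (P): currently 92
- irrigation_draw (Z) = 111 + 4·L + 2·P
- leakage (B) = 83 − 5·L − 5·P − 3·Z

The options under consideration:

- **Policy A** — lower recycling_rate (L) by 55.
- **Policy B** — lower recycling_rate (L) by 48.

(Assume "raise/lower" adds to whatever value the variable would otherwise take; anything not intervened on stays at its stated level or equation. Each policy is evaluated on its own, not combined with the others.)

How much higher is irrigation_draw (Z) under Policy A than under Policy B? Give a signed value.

-28

Policy A (L − 55):
  L = 130 − 55 = 75
  P = 92
  Z = 111 + 4·75 + 2·92 = 595
Policy B (L − 48):
  L = 130 − 48 = 82
  P = 92
  Z = 111 + 4·82 + 2·92 = 623
Z: 595 − 623 = -28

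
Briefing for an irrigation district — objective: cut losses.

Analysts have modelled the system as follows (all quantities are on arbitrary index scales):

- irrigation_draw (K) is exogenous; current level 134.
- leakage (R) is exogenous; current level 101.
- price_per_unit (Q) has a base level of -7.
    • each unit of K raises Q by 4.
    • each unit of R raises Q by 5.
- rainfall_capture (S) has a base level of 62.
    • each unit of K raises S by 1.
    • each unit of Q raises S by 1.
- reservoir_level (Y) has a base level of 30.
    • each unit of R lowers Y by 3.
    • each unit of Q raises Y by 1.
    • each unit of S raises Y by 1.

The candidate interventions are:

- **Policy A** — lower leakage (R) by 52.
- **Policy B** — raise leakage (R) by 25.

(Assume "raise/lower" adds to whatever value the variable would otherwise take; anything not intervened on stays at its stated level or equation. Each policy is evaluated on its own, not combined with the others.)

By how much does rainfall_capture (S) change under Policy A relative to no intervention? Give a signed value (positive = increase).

Baseline:
  K = 134
  R = 101
  Q = -7 + 4·134 + 5·101 = 1034
  S = 62 + 134 + 1034 = 1230
Policy A (R − 52):
  K = 134
  R = 101 − 52 = 49
  Q = -7 + 4·134 + 5·49 = 774
  S = 62 + 134 + 774 = 970
Change in S: 970 − 1230 = -260

-260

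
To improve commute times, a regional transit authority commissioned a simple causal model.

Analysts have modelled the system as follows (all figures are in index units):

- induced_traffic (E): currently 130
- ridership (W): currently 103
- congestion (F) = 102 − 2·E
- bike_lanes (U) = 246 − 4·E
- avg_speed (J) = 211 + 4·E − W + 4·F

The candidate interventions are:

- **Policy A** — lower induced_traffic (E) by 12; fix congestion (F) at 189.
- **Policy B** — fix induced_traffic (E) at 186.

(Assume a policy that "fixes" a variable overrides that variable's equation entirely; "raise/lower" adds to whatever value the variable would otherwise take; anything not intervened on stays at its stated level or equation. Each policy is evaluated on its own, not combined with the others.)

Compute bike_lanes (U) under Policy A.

Policy A (E − 12, F := 189):
  E = 130 − 12 = 118
  U = 246 − 4·118 = -226

-226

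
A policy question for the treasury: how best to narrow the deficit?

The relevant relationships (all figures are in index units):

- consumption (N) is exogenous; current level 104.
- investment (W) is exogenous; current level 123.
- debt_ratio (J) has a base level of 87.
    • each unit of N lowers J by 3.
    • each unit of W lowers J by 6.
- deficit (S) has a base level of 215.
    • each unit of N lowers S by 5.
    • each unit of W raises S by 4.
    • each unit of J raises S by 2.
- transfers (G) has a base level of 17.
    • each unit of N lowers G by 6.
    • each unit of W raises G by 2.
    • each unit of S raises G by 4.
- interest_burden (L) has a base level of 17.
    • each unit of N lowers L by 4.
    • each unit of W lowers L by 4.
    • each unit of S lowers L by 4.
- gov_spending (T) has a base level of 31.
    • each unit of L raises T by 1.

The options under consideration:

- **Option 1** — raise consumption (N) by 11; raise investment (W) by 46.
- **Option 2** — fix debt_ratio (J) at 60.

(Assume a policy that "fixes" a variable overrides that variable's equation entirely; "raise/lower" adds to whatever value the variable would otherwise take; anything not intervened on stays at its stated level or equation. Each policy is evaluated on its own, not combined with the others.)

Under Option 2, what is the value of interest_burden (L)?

Option 2 (J := 60):
  N = 104
  W = 123
  J = 60
  S = 215 − 5·104 + 4·123 + 2·60 = 307
  L = 17 − 4·104 − 4·123 − 4·307 = -2119

-2119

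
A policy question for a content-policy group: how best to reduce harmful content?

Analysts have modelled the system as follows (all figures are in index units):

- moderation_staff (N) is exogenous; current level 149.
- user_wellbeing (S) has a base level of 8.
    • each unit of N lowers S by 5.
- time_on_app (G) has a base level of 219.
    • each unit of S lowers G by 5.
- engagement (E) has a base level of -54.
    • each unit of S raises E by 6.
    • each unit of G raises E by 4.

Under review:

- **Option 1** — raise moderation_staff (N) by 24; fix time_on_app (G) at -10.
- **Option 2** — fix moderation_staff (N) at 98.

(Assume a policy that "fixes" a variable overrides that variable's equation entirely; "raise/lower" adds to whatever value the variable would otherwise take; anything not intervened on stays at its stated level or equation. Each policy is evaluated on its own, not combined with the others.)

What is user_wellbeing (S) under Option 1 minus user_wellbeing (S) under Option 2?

-375

Option 1 (N + 24, G := -10):
  N = 149 + 24 = 173
  S = 8 − 5·173 = -857
Option 2 (N := 98):
  N = 98
  S = 8 − 5·98 = -482
S: -857 − (-482) = -375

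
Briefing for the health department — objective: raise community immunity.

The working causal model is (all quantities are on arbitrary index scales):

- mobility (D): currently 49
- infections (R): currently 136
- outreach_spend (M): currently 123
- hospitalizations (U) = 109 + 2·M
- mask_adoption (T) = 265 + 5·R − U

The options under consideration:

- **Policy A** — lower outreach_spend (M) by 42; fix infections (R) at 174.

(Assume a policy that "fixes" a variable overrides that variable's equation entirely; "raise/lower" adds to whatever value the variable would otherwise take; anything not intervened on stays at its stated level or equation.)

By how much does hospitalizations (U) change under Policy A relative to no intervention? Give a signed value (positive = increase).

-84

Baseline:
  M = 123
  U = 109 + 2·123 = 355
Policy A (M − 42, R := 174):
  M = 123 − 42 = 81
  U = 109 + 2·81 = 271
Change in U: 271 − 355 = -84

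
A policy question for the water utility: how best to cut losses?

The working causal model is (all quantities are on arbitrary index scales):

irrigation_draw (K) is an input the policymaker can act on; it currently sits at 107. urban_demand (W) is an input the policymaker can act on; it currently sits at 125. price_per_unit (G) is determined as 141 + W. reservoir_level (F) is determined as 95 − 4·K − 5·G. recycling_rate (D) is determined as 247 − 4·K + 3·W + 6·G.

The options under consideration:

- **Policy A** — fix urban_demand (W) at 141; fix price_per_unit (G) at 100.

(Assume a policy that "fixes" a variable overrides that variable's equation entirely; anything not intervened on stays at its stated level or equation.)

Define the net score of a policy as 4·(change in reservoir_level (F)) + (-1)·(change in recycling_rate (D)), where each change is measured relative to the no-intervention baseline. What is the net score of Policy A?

4268

Baseline:
  K = 107
  W = 125
  G = 141 + 125 = 266
  F = 95 − 4·107 − 5·266 = -1663
  D = 247 − 4·107 + 3·125 + 6·266 = 1790
Policy A (W := 141, G := 100):
  K = 107
  W = 141
  G = 100
  F = 95 − 4·107 − 5·100 = -833
  D = 247 − 4·107 + 3·141 + 6·100 = 842
ΔF = -833 − (-1663) = 830; ΔD = 842 − 1790 = -948
Score = 4·830 + (-1)·(-948) = 4268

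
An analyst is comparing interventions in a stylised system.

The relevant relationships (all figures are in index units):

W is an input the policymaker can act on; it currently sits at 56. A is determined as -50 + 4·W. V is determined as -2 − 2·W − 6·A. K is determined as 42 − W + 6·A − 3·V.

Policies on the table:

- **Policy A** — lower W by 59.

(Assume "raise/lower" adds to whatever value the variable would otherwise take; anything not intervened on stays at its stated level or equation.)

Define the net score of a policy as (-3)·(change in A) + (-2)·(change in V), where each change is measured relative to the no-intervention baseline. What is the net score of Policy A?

Baseline:
  W = 56
  A = -50 + 4·56 = 174
  V = -2 − 2·56 − 6·174 = -1158
Policy A (W − 59):
  W = 56 − 59 = -3
  A = -50 + 4·(-3) = -62
  V = -2 − 2·(-3) − 6·(-62) = 376
ΔA = -62 − 174 = -236; ΔV = 376 − (-1158) = 1534
Score = (-3)·(-236) + (-2)·1534 = -2360

-2360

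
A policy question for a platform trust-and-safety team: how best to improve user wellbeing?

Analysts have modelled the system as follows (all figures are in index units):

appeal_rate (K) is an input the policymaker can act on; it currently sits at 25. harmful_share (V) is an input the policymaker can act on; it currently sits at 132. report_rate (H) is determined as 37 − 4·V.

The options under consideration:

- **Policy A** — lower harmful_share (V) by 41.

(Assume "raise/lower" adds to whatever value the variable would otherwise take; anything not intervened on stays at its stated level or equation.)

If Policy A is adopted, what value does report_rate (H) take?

Policy A (V − 41):
  V = 132 − 41 = 91
  H = 37 − 4·91 = -327

-327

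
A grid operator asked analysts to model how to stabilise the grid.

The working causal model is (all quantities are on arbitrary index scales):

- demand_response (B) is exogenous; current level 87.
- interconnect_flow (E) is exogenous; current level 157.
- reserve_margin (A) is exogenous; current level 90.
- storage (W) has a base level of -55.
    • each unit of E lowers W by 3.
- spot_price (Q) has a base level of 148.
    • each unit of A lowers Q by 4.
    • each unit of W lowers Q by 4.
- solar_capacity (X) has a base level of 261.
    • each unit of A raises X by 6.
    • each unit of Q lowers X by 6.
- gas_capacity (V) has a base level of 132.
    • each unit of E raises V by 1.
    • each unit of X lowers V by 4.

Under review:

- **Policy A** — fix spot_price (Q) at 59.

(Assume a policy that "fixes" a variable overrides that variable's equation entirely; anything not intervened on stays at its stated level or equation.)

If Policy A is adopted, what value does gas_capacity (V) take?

-1499

Policy A (Q := 59):
  E = 157
  A = 90
  W = -55 − 3·157 = -526
  Q = 59
  X = 261 + 6·90 − 6·59 = 447
  V = 132 + 157 − 4·447 = -1499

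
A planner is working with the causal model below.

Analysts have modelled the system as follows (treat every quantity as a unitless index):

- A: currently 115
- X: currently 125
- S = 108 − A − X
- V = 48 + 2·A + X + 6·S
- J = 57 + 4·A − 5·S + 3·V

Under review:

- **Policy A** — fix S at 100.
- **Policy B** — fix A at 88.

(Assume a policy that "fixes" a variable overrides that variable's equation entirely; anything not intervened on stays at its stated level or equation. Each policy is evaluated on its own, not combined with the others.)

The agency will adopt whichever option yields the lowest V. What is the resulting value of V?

-281

Policy A (S := 100):
  A = 115
  X = 125
  S = 100
  V = 48 + 2·115 + 125 + 6·100 = 1003
Policy B (A := 88):
  A = 88
  X = 125
  S = 108 − 88 − 125 = -105
  V = 48 + 2·88 + 125 + 6·(-105) = -281
Comparing — Policy A: V=1003, Policy B: V=-281. Lowest is -281 (Policy B).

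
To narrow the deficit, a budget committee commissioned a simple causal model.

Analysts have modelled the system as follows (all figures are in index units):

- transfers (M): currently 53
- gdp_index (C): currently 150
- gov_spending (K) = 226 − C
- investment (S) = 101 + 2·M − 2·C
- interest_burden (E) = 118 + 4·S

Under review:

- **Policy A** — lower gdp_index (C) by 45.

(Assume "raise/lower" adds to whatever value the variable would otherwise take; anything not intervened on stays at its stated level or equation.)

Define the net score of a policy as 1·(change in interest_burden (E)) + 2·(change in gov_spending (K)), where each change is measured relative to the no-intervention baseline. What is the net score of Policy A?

450

Baseline:
  M = 53
  C = 150
  K = 226 − 150 = 76
  S = 101 + 2·53 − 2·150 = -93
  E = 118 + 4·(-93) = -254
Policy A (C − 45):
  M = 53
  C = 150 − 45 = 105
  K = 226 − 105 = 121
  S = 101 + 2·53 − 2·105 = -3
  E = 118 + 4·(-3) = 106
ΔE = 106 − (-254) = 360; ΔK = 121 − 76 = 45
Score = 1·360 + 2·45 = 450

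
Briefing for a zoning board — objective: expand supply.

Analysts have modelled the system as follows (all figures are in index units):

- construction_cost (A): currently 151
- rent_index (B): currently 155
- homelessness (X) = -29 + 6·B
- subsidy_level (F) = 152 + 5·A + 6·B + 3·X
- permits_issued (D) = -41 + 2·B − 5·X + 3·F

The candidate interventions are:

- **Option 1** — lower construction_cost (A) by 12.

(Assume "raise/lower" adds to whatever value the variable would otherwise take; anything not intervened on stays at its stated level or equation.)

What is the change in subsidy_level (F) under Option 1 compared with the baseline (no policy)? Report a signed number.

Baseline:
  A = 151
  B = 155
  X = -29 + 6·155 = 901
  F = 152 + 5·151 + 6·155 + 3·901 = 4540
Option 1 (A − 12):
  A = 151 − 12 = 139
  B = 155
  X = -29 + 6·155 = 901
  F = 152 + 5·139 + 6·155 + 3·901 = 4480
Change in F: 4480 − 4540 = -60

-60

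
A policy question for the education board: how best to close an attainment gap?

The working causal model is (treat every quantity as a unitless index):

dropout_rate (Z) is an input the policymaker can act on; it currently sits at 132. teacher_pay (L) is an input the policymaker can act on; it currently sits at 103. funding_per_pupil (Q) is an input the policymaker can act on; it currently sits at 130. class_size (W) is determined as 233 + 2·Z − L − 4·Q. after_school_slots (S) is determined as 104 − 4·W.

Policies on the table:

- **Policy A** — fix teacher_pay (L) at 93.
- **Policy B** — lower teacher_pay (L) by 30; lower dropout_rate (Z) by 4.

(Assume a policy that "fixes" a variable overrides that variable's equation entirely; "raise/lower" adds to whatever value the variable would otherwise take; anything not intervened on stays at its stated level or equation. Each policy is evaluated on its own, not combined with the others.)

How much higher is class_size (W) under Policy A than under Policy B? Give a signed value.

-12

Policy A (L := 93):
  Z = 132
  L = 93
  Q = 130
  W = 233 + 2·132 − 93 − 4·130 = -116
Policy B (L − 30, Z − 4):
  Z = 132 − 4 = 128
  L = 103 − 30 = 73
  Q = 130
  W = 233 + 2·128 − 73 − 4·130 = -104
W: -116 − (-104) = -12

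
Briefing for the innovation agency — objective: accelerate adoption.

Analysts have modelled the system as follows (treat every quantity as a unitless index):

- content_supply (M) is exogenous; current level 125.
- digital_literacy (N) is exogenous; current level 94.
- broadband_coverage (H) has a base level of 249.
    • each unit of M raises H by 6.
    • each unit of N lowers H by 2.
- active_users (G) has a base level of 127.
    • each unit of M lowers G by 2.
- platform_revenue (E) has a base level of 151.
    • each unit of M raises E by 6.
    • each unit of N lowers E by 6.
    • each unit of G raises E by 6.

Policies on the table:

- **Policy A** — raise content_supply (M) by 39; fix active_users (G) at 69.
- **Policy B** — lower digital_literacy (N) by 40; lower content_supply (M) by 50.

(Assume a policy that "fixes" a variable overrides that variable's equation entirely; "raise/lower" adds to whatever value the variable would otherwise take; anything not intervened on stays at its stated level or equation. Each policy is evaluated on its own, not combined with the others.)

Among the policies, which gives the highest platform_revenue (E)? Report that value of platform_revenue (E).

985

Policy A (M + 39, G := 69):
  M = 125 + 39 = 164
  N = 94
  G = 69
  E = 151 + 6·164 − 6·94 + 6·69 = 985
Policy B (N − 40, M − 50):
  M = 125 − 50 = 75
  N = 94 − 40 = 54
  G = 127 − 2·75 = -23
  E = 151 + 6·75 − 6·54 + 6·(-23) = 139
Comparing — Policy A: E=985, Policy B: E=139. Highest is 985 (Policy A).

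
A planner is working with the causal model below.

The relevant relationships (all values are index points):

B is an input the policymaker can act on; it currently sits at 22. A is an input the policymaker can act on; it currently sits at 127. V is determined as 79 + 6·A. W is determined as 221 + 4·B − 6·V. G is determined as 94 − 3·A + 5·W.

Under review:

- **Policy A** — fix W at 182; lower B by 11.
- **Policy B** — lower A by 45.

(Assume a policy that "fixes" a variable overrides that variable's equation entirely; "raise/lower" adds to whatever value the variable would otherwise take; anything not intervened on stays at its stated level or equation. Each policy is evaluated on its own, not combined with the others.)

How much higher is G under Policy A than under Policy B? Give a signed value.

Policy A (W := 182, B − 11):
  B = 22 − 11 = 11
  A = 127
  V = 79 + 6·127 = 841
  W = 182
  G = 94 − 3·127 + 5·182 = 623
Policy B (A − 45):
  B = 22
  A = 127 − 45 = 82
  V = 79 + 6·82 = 571
  W = 221 + 4·22 − 6·571 = -3117
  G = 94 − 3·82 + 5·(-3117) = -15737
G: 623 − (-15737) = 16360

16360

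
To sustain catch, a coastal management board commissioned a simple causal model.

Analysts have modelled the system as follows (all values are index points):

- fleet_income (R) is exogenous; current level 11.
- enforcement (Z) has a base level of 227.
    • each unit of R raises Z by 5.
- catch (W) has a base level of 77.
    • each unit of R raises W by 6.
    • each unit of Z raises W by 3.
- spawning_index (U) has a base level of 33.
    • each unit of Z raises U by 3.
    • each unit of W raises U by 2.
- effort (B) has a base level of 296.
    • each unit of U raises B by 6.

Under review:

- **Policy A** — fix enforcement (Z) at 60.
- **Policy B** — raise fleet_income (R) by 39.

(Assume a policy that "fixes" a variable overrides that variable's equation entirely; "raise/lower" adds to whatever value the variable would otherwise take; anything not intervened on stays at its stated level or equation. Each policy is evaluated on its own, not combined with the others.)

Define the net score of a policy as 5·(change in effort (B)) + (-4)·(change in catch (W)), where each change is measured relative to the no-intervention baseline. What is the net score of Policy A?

-57276

Baseline:
  R = 11
  Z = 227 + 5·11 = 282
  W = 77 + 6·11 + 3·282 = 989
  U = 33 + 3·282 + 2·989 = 2857
  B = 296 + 6·2857 = 17438
Policy A (Z := 60):
  R = 11
  Z = 60
  W = 77 + 6·11 + 3·60 = 323
  U = 33 + 3·60 + 2·323 = 859
  B = 296 + 6·859 = 5450
ΔB = 5450 − 17438 = -11988; ΔW = 323 − 989 = -666
Score = 5·(-11988) + (-4)·(-666) = -57276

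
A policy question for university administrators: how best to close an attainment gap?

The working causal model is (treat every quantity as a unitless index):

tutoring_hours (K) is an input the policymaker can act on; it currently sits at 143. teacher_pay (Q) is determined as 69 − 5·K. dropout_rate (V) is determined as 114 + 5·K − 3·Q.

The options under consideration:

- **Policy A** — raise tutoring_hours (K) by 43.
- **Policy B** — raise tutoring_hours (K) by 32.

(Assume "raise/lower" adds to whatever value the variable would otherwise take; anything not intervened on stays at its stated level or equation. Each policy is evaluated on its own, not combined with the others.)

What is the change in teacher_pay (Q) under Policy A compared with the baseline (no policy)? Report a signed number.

Baseline:
  K = 143
  Q = 69 − 5·143 = -646
Policy A (K + 43):
  K = 143 + 43 = 186
  Q = 69 − 5·186 = -861
Change in Q: -861 − (-646) = -215

-215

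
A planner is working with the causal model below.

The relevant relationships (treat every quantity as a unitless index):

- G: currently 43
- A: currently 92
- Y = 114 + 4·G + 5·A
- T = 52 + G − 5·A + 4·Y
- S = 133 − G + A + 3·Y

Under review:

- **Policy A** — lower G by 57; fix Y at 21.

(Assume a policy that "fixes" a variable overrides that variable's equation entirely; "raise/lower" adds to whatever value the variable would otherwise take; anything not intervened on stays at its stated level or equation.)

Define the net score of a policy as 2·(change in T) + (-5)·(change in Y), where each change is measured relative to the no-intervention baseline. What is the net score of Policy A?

Baseline:
  G = 43
  A = 92
  Y = 114 + 4·43 + 5·92 = 746
  T = 52 + 43 − 5·92 + 4·746 = 2619
Policy A (G − 57, Y := 21):
  G = 43 − 57 = -14
  A = 92
  Y = 21
  T = 52 + (-14) − 5·92 + 4·21 = -338
ΔT = -338 − 2619 = -2957; ΔY = 21 − 746 = -725
Score = 2·(-2957) + (-5)·(-725) = -2289

-2289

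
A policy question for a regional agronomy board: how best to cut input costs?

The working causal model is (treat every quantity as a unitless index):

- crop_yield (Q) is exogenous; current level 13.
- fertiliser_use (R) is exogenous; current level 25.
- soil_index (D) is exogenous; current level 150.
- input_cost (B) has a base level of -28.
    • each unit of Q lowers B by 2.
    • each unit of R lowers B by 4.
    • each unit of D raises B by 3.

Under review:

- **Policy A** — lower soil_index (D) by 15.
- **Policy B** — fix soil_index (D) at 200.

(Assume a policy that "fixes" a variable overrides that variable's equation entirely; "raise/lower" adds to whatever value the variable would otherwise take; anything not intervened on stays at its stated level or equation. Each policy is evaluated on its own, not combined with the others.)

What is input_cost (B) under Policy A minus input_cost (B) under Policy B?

Policy A (D − 15):
  Q = 13
  R = 25
  D = 150 − 15 = 135
  B = -28 − 2·13 − 4·25 + 3·135 = 251
Policy B (D := 200):
  Q = 13
  R = 25
  D = 200
  B = -28 − 2·13 − 4·25 + 3·200 = 446
B: 251 − 446 = -195

-195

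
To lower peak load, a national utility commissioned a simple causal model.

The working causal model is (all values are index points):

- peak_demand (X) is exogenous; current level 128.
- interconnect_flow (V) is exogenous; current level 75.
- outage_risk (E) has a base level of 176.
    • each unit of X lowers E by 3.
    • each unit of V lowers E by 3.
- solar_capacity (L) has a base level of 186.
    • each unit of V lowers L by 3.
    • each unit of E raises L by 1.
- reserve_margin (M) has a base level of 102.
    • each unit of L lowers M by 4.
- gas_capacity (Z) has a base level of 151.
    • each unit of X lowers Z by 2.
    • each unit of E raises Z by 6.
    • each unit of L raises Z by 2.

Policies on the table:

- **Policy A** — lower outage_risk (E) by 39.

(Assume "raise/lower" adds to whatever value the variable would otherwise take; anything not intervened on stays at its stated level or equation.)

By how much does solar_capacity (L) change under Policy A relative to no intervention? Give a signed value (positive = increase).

Baseline:
  X = 128
  V = 75
  E = 176 − 3·128 − 3·75 = -433
  L = 186 − 3·75 + (-433) = -472
Policy A (E − 39):
  X = 128
  V = 75
  E = 176 − 3·128 − 3·75 (−39 from intervention) = -472
  L = 186 − 3·75 + (-472) = -511
Change in L: -511 − (-472) = -39

-39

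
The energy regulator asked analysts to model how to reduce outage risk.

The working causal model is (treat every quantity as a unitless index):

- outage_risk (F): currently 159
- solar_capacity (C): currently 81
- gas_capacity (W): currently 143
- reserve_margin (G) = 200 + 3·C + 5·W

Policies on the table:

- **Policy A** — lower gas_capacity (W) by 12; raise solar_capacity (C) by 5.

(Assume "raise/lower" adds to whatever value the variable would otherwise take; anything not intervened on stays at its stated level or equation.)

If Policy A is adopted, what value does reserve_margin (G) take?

1113

Policy A (W − 12, C + 5):
  C = 81 + 5 = 86
  W = 143 − 12 = 131
  G = 200 + 3·86 + 5·131 = 1113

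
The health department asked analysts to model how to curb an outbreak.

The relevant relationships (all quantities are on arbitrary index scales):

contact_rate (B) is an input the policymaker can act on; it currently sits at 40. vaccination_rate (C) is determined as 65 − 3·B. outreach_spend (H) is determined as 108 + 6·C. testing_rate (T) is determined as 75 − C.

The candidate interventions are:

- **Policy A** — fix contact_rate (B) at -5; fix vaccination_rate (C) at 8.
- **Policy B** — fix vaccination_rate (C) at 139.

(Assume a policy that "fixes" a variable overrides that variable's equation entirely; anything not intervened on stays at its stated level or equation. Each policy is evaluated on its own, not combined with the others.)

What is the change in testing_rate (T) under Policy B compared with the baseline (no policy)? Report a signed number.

Baseline:
  B = 40
  C = 65 − 3·40 = -55
  T = 75 − (-55) = 130
Policy B (C := 139):
  B = 40
  C = 139
  T = 75 − 139 = -64
Change in T: -64 − 130 = -194

-194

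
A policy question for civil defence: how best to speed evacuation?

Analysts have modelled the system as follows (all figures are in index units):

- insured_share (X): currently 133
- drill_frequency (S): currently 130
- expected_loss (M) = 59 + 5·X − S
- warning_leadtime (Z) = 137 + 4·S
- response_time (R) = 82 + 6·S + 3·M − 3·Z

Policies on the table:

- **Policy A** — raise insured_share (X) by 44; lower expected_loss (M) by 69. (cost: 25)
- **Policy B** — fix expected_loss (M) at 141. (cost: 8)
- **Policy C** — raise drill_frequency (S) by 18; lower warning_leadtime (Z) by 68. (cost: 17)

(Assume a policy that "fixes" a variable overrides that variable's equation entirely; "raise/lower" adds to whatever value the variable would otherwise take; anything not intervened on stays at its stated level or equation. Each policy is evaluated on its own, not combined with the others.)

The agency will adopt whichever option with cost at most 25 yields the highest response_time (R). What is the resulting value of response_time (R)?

Policy A (X + 44, M − 69):
  X = 133 + 44 = 177
  S = 130
  M = 59 + 5·177 − 130 (−69 from intervention) = 745
  Z = 137 + 4·130 = 657
  R = 82 + 6·130 + 3·745 − 3·657 = 1126
Policy B (M := 141):
  X = 133
  S = 130
  M = 141
  Z = 137 + 4·130 = 657
  R = 82 + 6·130 + 3·141 − 3·657 = -686
Policy C (S + 18, Z − 68):
  X = 133
  S = 130 + 18 = 148
  M = 59 + 5·133 − 148 = 576
  Z = 137 + 4·148 (−68 from intervention) = 661
  R = 82 + 6·148 + 3·576 − 3·661 = 715
Comparing — Policy A: R=1126, Policy B: R=-686, Policy C: R=715. Highest is 1126 (Policy A).

1126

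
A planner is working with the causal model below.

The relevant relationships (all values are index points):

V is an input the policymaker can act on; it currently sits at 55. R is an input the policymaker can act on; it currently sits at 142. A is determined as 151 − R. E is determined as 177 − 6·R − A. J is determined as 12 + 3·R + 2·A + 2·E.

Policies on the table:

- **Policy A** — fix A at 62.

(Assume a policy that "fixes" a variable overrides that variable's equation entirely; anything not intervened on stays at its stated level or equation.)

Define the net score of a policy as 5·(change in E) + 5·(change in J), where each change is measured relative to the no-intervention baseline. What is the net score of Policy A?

-265

Baseline:
  R = 142
  A = 151 − 142 = 9
  E = 177 − 6·142 − 9 = -684
  J = 12 + 3·142 + 2·9 + 2·(-684) = -912
Policy A (A := 62):
  R = 142
  A = 62
  E = 177 − 6·142 − 62 = -737
  J = 12 + 3·142 + 2·62 + 2·(-737) = -912
ΔE = -737 − (-684) = -53; ΔJ = -912 − (-912) = 0
Score = 5·(-53) + 5·0 = -265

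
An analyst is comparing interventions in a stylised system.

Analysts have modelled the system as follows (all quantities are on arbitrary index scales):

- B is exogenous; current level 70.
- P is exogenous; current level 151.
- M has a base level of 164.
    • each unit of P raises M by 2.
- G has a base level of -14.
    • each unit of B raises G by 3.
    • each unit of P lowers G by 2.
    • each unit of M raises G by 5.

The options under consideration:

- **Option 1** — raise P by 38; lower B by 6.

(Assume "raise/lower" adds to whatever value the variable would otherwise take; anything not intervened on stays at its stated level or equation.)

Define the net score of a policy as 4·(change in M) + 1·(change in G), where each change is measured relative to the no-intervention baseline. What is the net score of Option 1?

Baseline:
  B = 70
  P = 151
  M = 164 + 2·151 = 466
  G = -14 + 3·70 − 2·151 + 5·466 = 2224
Option 1 (P + 38, B − 6):
  B = 70 − 6 = 64
  P = 151 + 38 = 189
  M = 164 + 2·189 = 542
  G = -14 + 3·64 − 2·189 + 5·542 = 2510
ΔM = 542 − 466 = 76; ΔG = 2510 − 2224 = 286
Score = 4·76 + 1·286 = 590

590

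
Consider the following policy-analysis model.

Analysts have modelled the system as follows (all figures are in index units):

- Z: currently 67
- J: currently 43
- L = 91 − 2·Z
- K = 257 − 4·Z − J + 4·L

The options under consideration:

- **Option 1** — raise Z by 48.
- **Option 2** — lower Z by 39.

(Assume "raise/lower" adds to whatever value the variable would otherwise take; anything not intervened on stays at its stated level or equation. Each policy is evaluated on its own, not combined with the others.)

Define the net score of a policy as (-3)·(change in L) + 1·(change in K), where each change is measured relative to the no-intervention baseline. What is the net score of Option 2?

234

Baseline:
  Z = 67
  J = 43
  L = 91 − 2·67 = -43
  K = 257 − 4·67 − 43 + 4·(-43) = -226
Option 2 (Z − 39):
  Z = 67 − 39 = 28
  J = 43
  L = 91 − 2·28 = 35
  K = 257 − 4·28 − 43 + 4·35 = 242
ΔL = 35 − (-43) = 78; ΔK = 242 − (-226) = 468
Score = (-3)·78 + 1·468 = 234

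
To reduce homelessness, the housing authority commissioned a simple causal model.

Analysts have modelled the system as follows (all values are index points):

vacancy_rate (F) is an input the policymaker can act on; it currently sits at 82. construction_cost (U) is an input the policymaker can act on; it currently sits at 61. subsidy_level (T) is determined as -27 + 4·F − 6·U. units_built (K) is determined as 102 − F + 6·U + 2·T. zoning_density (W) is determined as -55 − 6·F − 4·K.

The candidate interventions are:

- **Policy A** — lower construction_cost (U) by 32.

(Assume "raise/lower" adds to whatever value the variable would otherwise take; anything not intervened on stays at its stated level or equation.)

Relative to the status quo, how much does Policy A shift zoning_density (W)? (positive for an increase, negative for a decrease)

-768

Baseline:
  F = 82
  U = 61
  T = -27 + 4·82 − 6·61 = -65
  K = 102 − 82 + 6·61 + 2·(-65) = 256
  W = -55 − 6·82 − 4·256 = -1571
Policy A (U − 32):
  F = 82
  U = 61 − 32 = 29
  T = -27 + 4·82 − 6·29 = 127
  K = 102 − 82 + 6·29 + 2·127 = 448
  W = -55 − 6·82 − 4·448 = -2339
Change in W: -2339 − (-1571) = -768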